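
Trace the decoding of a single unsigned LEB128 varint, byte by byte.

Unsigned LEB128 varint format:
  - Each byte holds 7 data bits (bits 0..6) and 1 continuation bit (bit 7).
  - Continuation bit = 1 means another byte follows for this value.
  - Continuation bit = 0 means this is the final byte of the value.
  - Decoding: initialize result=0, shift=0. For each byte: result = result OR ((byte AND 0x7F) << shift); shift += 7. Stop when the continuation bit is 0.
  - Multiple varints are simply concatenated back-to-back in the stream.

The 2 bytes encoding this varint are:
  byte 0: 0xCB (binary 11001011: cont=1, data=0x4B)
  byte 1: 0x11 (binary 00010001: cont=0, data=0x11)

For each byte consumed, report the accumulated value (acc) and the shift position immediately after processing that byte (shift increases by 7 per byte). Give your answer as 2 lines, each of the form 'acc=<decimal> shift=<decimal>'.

Answer: acc=75 shift=7
acc=2251 shift=14

Derivation:
byte 0=0xCB: payload=0x4B=75, contrib = 75<<0 = 75; acc -> 75, shift -> 7
byte 1=0x11: payload=0x11=17, contrib = 17<<7 = 2176; acc -> 2251, shift -> 14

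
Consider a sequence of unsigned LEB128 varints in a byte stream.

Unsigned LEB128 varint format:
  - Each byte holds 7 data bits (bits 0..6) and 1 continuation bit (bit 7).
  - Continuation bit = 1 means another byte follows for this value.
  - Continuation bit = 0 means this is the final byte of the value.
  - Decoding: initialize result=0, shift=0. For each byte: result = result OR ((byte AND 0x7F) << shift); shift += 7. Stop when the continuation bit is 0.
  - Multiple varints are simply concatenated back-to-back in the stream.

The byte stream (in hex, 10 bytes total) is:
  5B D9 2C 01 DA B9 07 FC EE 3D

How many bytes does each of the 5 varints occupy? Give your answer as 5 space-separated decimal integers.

  byte[0]=0x5B cont=0 payload=0x5B=91: acc |= 91<<0 -> acc=91 shift=7 [end]
Varint 1: bytes[0:1] = 5B -> value 91 (1 byte(s))
  byte[1]=0xD9 cont=1 payload=0x59=89: acc |= 89<<0 -> acc=89 shift=7
  byte[2]=0x2C cont=0 payload=0x2C=44: acc |= 44<<7 -> acc=5721 shift=14 [end]
Varint 2: bytes[1:3] = D9 2C -> value 5721 (2 byte(s))
  byte[3]=0x01 cont=0 payload=0x01=1: acc |= 1<<0 -> acc=1 shift=7 [end]
Varint 3: bytes[3:4] = 01 -> value 1 (1 byte(s))
  byte[4]=0xDA cont=1 payload=0x5A=90: acc |= 90<<0 -> acc=90 shift=7
  byte[5]=0xB9 cont=1 payload=0x39=57: acc |= 57<<7 -> acc=7386 shift=14
  byte[6]=0x07 cont=0 payload=0x07=7: acc |= 7<<14 -> acc=122074 shift=21 [end]
Varint 4: bytes[4:7] = DA B9 07 -> value 122074 (3 byte(s))
  byte[7]=0xFC cont=1 payload=0x7C=124: acc |= 124<<0 -> acc=124 shift=7
  byte[8]=0xEE cont=1 payload=0x6E=110: acc |= 110<<7 -> acc=14204 shift=14
  byte[9]=0x3D cont=0 payload=0x3D=61: acc |= 61<<14 -> acc=1013628 shift=21 [end]
Varint 5: bytes[7:10] = FC EE 3D -> value 1013628 (3 byte(s))

Answer: 1 2 1 3 3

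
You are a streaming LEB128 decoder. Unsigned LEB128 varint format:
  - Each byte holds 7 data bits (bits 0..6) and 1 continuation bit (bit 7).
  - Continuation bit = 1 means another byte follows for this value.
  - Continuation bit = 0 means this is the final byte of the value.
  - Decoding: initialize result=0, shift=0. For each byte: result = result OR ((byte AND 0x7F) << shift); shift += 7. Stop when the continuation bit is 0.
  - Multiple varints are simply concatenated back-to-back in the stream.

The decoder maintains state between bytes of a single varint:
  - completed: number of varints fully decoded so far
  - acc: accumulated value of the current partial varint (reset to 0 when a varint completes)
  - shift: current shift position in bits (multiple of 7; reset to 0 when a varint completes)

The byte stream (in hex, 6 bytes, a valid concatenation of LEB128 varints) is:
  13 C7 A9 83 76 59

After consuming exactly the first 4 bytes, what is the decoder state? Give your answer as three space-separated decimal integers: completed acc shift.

byte[0]=0x13 cont=0 payload=0x13: varint #1 complete (value=19); reset -> completed=1 acc=0 shift=0
byte[1]=0xC7 cont=1 payload=0x47: acc |= 71<<0 -> completed=1 acc=71 shift=7
byte[2]=0xA9 cont=1 payload=0x29: acc |= 41<<7 -> completed=1 acc=5319 shift=14
byte[3]=0x83 cont=1 payload=0x03: acc |= 3<<14 -> completed=1 acc=54471 shift=21

Answer: 1 54471 21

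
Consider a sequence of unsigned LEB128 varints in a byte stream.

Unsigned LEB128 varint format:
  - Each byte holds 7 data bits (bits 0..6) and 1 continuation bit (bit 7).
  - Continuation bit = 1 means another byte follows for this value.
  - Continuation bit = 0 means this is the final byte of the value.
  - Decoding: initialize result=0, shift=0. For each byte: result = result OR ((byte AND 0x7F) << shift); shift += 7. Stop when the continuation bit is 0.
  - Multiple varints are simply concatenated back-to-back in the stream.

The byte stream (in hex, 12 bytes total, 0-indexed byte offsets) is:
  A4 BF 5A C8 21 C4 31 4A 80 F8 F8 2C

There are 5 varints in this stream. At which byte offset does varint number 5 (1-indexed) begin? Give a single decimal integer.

  byte[0]=0xA4 cont=1 payload=0x24=36: acc |= 36<<0 -> acc=36 shift=7
  byte[1]=0xBF cont=1 payload=0x3F=63: acc |= 63<<7 -> acc=8100 shift=14
  byte[2]=0x5A cont=0 payload=0x5A=90: acc |= 90<<14 -> acc=1482660 shift=21 [end]
Varint 1: bytes[0:3] = A4 BF 5A -> value 1482660 (3 byte(s))
  byte[3]=0xC8 cont=1 payload=0x48=72: acc |= 72<<0 -> acc=72 shift=7
  byte[4]=0x21 cont=0 payload=0x21=33: acc |= 33<<7 -> acc=4296 shift=14 [end]
Varint 2: bytes[3:5] = C8 21 -> value 4296 (2 byte(s))
  byte[5]=0xC4 cont=1 payload=0x44=68: acc |= 68<<0 -> acc=68 shift=7
  byte[6]=0x31 cont=0 payload=0x31=49: acc |= 49<<7 -> acc=6340 shift=14 [end]
Varint 3: bytes[5:7] = C4 31 -> value 6340 (2 byte(s))
  byte[7]=0x4A cont=0 payload=0x4A=74: acc |= 74<<0 -> acc=74 shift=7 [end]
Varint 4: bytes[7:8] = 4A -> value 74 (1 byte(s))
  byte[8]=0x80 cont=1 payload=0x00=0: acc |= 0<<0 -> acc=0 shift=7
  byte[9]=0xF8 cont=1 payload=0x78=120: acc |= 120<<7 -> acc=15360 shift=14
  byte[10]=0xF8 cont=1 payload=0x78=120: acc |= 120<<14 -> acc=1981440 shift=21
  byte[11]=0x2C cont=0 payload=0x2C=44: acc |= 44<<21 -> acc=94256128 shift=28 [end]
Varint 5: bytes[8:12] = 80 F8 F8 2C -> value 94256128 (4 byte(s))

Answer: 8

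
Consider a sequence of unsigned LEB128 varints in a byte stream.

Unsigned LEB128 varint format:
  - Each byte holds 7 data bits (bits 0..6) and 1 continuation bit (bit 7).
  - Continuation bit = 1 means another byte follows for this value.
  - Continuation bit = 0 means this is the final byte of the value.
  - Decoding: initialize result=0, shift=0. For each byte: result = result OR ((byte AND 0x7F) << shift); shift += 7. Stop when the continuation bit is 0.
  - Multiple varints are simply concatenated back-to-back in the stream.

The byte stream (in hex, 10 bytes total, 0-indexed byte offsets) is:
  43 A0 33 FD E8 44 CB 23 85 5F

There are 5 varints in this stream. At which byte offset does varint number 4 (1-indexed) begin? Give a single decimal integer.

  byte[0]=0x43 cont=0 payload=0x43=67: acc |= 67<<0 -> acc=67 shift=7 [end]
Varint 1: bytes[0:1] = 43 -> value 67 (1 byte(s))
  byte[1]=0xA0 cont=1 payload=0x20=32: acc |= 32<<0 -> acc=32 shift=7
  byte[2]=0x33 cont=0 payload=0x33=51: acc |= 51<<7 -> acc=6560 shift=14 [end]
Varint 2: bytes[1:3] = A0 33 -> value 6560 (2 byte(s))
  byte[3]=0xFD cont=1 payload=0x7D=125: acc |= 125<<0 -> acc=125 shift=7
  byte[4]=0xE8 cont=1 payload=0x68=104: acc |= 104<<7 -> acc=13437 shift=14
  byte[5]=0x44 cont=0 payload=0x44=68: acc |= 68<<14 -> acc=1127549 shift=21 [end]
Varint 3: bytes[3:6] = FD E8 44 -> value 1127549 (3 byte(s))
  byte[6]=0xCB cont=1 payload=0x4B=75: acc |= 75<<0 -> acc=75 shift=7
  byte[7]=0x23 cont=0 payload=0x23=35: acc |= 35<<7 -> acc=4555 shift=14 [end]
Varint 4: bytes[6:8] = CB 23 -> value 4555 (2 byte(s))
  byte[8]=0x85 cont=1 payload=0x05=5: acc |= 5<<0 -> acc=5 shift=7
  byte[9]=0x5F cont=0 payload=0x5F=95: acc |= 95<<7 -> acc=12165 shift=14 [end]
Varint 5: bytes[8:10] = 85 5F -> value 12165 (2 byte(s))

Answer: 6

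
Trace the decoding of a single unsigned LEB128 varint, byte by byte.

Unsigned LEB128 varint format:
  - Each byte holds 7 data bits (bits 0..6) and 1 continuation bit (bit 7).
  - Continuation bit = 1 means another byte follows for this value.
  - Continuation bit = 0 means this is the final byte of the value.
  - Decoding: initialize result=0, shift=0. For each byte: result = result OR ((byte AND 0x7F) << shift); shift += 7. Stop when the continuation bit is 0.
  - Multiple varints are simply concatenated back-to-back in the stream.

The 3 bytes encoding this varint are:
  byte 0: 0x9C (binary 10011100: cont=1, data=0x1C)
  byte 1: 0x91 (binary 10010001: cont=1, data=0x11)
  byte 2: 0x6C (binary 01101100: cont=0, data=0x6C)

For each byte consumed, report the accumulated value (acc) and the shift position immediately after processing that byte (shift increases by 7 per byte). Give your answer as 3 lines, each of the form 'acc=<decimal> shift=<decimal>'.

byte 0=0x9C: payload=0x1C=28, contrib = 28<<0 = 28; acc -> 28, shift -> 7
byte 1=0x91: payload=0x11=17, contrib = 17<<7 = 2176; acc -> 2204, shift -> 14
byte 2=0x6C: payload=0x6C=108, contrib = 108<<14 = 1769472; acc -> 1771676, shift -> 21

Answer: acc=28 shift=7
acc=2204 shift=14
acc=1771676 shift=21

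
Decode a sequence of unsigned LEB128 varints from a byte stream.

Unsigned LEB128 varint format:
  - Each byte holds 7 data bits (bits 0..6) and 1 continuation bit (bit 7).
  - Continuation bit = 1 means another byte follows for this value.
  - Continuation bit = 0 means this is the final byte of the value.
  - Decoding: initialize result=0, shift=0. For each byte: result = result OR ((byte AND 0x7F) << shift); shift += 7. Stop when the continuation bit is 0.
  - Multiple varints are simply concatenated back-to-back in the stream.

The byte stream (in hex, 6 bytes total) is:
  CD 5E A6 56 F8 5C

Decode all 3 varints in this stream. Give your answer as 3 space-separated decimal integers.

  byte[0]=0xCD cont=1 payload=0x4D=77: acc |= 77<<0 -> acc=77 shift=7
  byte[1]=0x5E cont=0 payload=0x5E=94: acc |= 94<<7 -> acc=12109 shift=14 [end]
Varint 1: bytes[0:2] = CD 5E -> value 12109 (2 byte(s))
  byte[2]=0xA6 cont=1 payload=0x26=38: acc |= 38<<0 -> acc=38 shift=7
  byte[3]=0x56 cont=0 payload=0x56=86: acc |= 86<<7 -> acc=11046 shift=14 [end]
Varint 2: bytes[2:4] = A6 56 -> value 11046 (2 byte(s))
  byte[4]=0xF8 cont=1 payload=0x78=120: acc |= 120<<0 -> acc=120 shift=7
  byte[5]=0x5C cont=0 payload=0x5C=92: acc |= 92<<7 -> acc=11896 shift=14 [end]
Varint 3: bytes[4:6] = F8 5C -> value 11896 (2 byte(s))

Answer: 12109 11046 11896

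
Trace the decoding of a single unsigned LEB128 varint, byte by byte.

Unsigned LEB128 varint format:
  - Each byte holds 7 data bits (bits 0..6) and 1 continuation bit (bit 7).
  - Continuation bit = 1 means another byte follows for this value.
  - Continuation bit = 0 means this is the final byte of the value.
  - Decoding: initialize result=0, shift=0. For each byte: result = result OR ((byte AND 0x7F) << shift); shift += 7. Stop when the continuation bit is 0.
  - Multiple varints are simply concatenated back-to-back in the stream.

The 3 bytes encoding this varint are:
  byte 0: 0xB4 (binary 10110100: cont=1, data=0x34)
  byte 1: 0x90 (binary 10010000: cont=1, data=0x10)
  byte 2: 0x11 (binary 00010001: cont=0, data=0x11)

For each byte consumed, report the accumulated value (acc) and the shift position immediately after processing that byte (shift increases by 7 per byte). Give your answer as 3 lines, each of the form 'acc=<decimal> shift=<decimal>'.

byte 0=0xB4: payload=0x34=52, contrib = 52<<0 = 52; acc -> 52, shift -> 7
byte 1=0x90: payload=0x10=16, contrib = 16<<7 = 2048; acc -> 2100, shift -> 14
byte 2=0x11: payload=0x11=17, contrib = 17<<14 = 278528; acc -> 280628, shift -> 21

Answer: acc=52 shift=7
acc=2100 shift=14
acc=280628 shift=21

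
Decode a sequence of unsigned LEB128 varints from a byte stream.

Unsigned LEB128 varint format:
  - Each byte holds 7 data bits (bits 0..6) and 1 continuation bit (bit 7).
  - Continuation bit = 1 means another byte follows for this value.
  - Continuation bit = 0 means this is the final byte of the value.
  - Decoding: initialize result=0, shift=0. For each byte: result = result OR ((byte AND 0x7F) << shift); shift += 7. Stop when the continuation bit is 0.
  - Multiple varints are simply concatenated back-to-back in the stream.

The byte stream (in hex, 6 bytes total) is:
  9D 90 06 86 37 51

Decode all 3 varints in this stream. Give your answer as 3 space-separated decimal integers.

Answer: 100381 7046 81

Derivation:
  byte[0]=0x9D cont=1 payload=0x1D=29: acc |= 29<<0 -> acc=29 shift=7
  byte[1]=0x90 cont=1 payload=0x10=16: acc |= 16<<7 -> acc=2077 shift=14
  byte[2]=0x06 cont=0 payload=0x06=6: acc |= 6<<14 -> acc=100381 shift=21 [end]
Varint 1: bytes[0:3] = 9D 90 06 -> value 100381 (3 byte(s))
  byte[3]=0x86 cont=1 payload=0x06=6: acc |= 6<<0 -> acc=6 shift=7
  byte[4]=0x37 cont=0 payload=0x37=55: acc |= 55<<7 -> acc=7046 shift=14 [end]
Varint 2: bytes[3:5] = 86 37 -> value 7046 (2 byte(s))
  byte[5]=0x51 cont=0 payload=0x51=81: acc |= 81<<0 -> acc=81 shift=7 [end]
Varint 3: bytes[5:6] = 51 -> value 81 (1 byte(s))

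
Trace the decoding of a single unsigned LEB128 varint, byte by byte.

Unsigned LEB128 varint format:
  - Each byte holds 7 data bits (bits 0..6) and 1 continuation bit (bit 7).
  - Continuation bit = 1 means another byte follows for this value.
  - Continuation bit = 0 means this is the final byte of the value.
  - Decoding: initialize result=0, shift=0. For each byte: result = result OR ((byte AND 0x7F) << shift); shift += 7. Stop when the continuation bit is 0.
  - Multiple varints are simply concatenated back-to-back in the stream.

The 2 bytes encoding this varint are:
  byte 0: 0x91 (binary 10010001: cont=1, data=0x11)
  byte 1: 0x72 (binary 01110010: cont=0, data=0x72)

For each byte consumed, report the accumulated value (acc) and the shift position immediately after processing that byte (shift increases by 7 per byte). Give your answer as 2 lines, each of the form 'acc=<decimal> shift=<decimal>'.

byte 0=0x91: payload=0x11=17, contrib = 17<<0 = 17; acc -> 17, shift -> 7
byte 1=0x72: payload=0x72=114, contrib = 114<<7 = 14592; acc -> 14609, shift -> 14

Answer: acc=17 shift=7
acc=14609 shift=14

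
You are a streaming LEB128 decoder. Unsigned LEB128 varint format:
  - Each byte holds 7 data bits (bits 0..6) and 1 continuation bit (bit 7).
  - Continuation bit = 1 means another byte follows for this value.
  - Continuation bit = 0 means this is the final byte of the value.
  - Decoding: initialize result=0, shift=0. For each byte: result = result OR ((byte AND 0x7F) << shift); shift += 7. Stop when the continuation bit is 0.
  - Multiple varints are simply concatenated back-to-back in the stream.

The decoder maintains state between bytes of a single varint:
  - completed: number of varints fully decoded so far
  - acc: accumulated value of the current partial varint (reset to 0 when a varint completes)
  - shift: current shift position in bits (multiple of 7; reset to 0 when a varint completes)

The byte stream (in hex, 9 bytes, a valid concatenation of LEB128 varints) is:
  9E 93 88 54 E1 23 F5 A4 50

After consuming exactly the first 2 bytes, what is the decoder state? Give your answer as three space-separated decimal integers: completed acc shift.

Answer: 0 2462 14

Derivation:
byte[0]=0x9E cont=1 payload=0x1E: acc |= 30<<0 -> completed=0 acc=30 shift=7
byte[1]=0x93 cont=1 payload=0x13: acc |= 19<<7 -> completed=0 acc=2462 shift=14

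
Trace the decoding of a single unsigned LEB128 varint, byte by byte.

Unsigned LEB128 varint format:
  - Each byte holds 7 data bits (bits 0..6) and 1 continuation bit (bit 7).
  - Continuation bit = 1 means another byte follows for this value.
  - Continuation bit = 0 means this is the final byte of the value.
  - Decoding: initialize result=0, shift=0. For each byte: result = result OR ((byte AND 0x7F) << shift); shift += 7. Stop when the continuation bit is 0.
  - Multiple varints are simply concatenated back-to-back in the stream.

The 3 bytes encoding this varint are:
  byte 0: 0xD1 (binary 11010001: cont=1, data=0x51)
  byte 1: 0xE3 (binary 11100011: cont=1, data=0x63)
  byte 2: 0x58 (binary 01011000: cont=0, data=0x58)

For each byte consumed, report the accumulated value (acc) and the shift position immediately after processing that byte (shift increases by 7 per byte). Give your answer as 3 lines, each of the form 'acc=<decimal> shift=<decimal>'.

byte 0=0xD1: payload=0x51=81, contrib = 81<<0 = 81; acc -> 81, shift -> 7
byte 1=0xE3: payload=0x63=99, contrib = 99<<7 = 12672; acc -> 12753, shift -> 14
byte 2=0x58: payload=0x58=88, contrib = 88<<14 = 1441792; acc -> 1454545, shift -> 21

Answer: acc=81 shift=7
acc=12753 shift=14
acc=1454545 shift=21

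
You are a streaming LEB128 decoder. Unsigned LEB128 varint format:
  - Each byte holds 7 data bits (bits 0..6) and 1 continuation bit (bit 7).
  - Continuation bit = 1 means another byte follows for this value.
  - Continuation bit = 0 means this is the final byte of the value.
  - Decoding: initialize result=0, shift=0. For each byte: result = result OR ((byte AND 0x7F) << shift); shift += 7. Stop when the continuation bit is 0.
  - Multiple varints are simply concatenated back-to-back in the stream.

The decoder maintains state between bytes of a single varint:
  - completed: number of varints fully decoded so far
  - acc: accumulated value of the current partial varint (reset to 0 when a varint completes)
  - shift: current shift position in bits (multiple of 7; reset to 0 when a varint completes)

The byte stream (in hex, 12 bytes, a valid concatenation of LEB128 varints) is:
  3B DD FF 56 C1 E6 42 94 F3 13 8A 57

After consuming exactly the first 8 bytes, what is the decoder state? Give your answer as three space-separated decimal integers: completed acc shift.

byte[0]=0x3B cont=0 payload=0x3B: varint #1 complete (value=59); reset -> completed=1 acc=0 shift=0
byte[1]=0xDD cont=1 payload=0x5D: acc |= 93<<0 -> completed=1 acc=93 shift=7
byte[2]=0xFF cont=1 payload=0x7F: acc |= 127<<7 -> completed=1 acc=16349 shift=14
byte[3]=0x56 cont=0 payload=0x56: varint #2 complete (value=1425373); reset -> completed=2 acc=0 shift=0
byte[4]=0xC1 cont=1 payload=0x41: acc |= 65<<0 -> completed=2 acc=65 shift=7
byte[5]=0xE6 cont=1 payload=0x66: acc |= 102<<7 -> completed=2 acc=13121 shift=14
byte[6]=0x42 cont=0 payload=0x42: varint #3 complete (value=1094465); reset -> completed=3 acc=0 shift=0
byte[7]=0x94 cont=1 payload=0x14: acc |= 20<<0 -> completed=3 acc=20 shift=7

Answer: 3 20 7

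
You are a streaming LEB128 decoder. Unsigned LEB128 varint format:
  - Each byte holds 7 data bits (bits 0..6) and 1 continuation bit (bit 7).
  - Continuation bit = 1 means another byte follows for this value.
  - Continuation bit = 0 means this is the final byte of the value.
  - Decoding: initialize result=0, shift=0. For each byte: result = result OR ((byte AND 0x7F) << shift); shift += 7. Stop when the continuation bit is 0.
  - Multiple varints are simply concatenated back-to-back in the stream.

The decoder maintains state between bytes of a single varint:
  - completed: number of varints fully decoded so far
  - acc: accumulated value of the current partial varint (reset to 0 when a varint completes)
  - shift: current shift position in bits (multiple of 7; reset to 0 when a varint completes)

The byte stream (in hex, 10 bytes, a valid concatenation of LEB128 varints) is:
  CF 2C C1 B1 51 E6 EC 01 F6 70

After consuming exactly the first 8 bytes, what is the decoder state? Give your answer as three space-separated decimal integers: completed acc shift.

byte[0]=0xCF cont=1 payload=0x4F: acc |= 79<<0 -> completed=0 acc=79 shift=7
byte[1]=0x2C cont=0 payload=0x2C: varint #1 complete (value=5711); reset -> completed=1 acc=0 shift=0
byte[2]=0xC1 cont=1 payload=0x41: acc |= 65<<0 -> completed=1 acc=65 shift=7
byte[3]=0xB1 cont=1 payload=0x31: acc |= 49<<7 -> completed=1 acc=6337 shift=14
byte[4]=0x51 cont=0 payload=0x51: varint #2 complete (value=1333441); reset -> completed=2 acc=0 shift=0
byte[5]=0xE6 cont=1 payload=0x66: acc |= 102<<0 -> completed=2 acc=102 shift=7
byte[6]=0xEC cont=1 payload=0x6C: acc |= 108<<7 -> completed=2 acc=13926 shift=14
byte[7]=0x01 cont=0 payload=0x01: varint #3 complete (value=30310); reset -> completed=3 acc=0 shift=0

Answer: 3 0 0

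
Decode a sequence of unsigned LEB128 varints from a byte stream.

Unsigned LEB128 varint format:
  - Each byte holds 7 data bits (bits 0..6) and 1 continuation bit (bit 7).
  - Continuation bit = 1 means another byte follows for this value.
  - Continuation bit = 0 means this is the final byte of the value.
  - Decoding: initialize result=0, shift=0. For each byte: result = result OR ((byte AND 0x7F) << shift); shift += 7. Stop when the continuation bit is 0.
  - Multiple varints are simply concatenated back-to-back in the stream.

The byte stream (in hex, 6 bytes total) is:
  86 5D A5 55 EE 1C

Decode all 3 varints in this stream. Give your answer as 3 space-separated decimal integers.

Answer: 11910 10917 3694

Derivation:
  byte[0]=0x86 cont=1 payload=0x06=6: acc |= 6<<0 -> acc=6 shift=7
  byte[1]=0x5D cont=0 payload=0x5D=93: acc |= 93<<7 -> acc=11910 shift=14 [end]
Varint 1: bytes[0:2] = 86 5D -> value 11910 (2 byte(s))
  byte[2]=0xA5 cont=1 payload=0x25=37: acc |= 37<<0 -> acc=37 shift=7
  byte[3]=0x55 cont=0 payload=0x55=85: acc |= 85<<7 -> acc=10917 shift=14 [end]
Varint 2: bytes[2:4] = A5 55 -> value 10917 (2 byte(s))
  byte[4]=0xEE cont=1 payload=0x6E=110: acc |= 110<<0 -> acc=110 shift=7
  byte[5]=0x1C cont=0 payload=0x1C=28: acc |= 28<<7 -> acc=3694 shift=14 [end]
Varint 3: bytes[4:6] = EE 1C -> value 3694 (2 byte(s))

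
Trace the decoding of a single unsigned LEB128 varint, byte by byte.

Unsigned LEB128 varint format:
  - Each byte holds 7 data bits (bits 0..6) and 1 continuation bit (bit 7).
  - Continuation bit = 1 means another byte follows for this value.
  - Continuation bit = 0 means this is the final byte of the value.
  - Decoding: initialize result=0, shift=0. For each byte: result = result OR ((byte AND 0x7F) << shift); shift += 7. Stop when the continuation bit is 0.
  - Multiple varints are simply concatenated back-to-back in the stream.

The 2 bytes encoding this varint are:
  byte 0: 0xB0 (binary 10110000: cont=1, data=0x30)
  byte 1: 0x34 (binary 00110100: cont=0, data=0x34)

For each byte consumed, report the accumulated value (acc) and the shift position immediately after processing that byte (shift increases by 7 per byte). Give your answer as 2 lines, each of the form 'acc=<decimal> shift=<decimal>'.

Answer: acc=48 shift=7
acc=6704 shift=14

Derivation:
byte 0=0xB0: payload=0x30=48, contrib = 48<<0 = 48; acc -> 48, shift -> 7
byte 1=0x34: payload=0x34=52, contrib = 52<<7 = 6656; acc -> 6704, shift -> 14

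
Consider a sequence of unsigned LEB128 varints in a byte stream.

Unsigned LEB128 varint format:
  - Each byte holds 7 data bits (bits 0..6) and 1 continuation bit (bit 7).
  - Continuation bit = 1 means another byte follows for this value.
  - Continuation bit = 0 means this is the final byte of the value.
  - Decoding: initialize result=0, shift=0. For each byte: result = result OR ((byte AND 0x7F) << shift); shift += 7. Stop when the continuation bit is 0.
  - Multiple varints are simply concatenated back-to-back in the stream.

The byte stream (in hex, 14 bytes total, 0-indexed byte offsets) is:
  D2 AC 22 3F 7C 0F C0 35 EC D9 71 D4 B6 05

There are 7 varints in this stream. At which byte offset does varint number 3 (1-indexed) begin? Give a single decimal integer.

  byte[0]=0xD2 cont=1 payload=0x52=82: acc |= 82<<0 -> acc=82 shift=7
  byte[1]=0xAC cont=1 payload=0x2C=44: acc |= 44<<7 -> acc=5714 shift=14
  byte[2]=0x22 cont=0 payload=0x22=34: acc |= 34<<14 -> acc=562770 shift=21 [end]
Varint 1: bytes[0:3] = D2 AC 22 -> value 562770 (3 byte(s))
  byte[3]=0x3F cont=0 payload=0x3F=63: acc |= 63<<0 -> acc=63 shift=7 [end]
Varint 2: bytes[3:4] = 3F -> value 63 (1 byte(s))
  byte[4]=0x7C cont=0 payload=0x7C=124: acc |= 124<<0 -> acc=124 shift=7 [end]
Varint 3: bytes[4:5] = 7C -> value 124 (1 byte(s))
  byte[5]=0x0F cont=0 payload=0x0F=15: acc |= 15<<0 -> acc=15 shift=7 [end]
Varint 4: bytes[5:6] = 0F -> value 15 (1 byte(s))
  byte[6]=0xC0 cont=1 payload=0x40=64: acc |= 64<<0 -> acc=64 shift=7
  byte[7]=0x35 cont=0 payload=0x35=53: acc |= 53<<7 -> acc=6848 shift=14 [end]
Varint 5: bytes[6:8] = C0 35 -> value 6848 (2 byte(s))
  byte[8]=0xEC cont=1 payload=0x6C=108: acc |= 108<<0 -> acc=108 shift=7
  byte[9]=0xD9 cont=1 payload=0x59=89: acc |= 89<<7 -> acc=11500 shift=14
  byte[10]=0x71 cont=0 payload=0x71=113: acc |= 113<<14 -> acc=1862892 shift=21 [end]
Varint 6: bytes[8:11] = EC D9 71 -> value 1862892 (3 byte(s))
  byte[11]=0xD4 cont=1 payload=0x54=84: acc |= 84<<0 -> acc=84 shift=7
  byte[12]=0xB6 cont=1 payload=0x36=54: acc |= 54<<7 -> acc=6996 shift=14
  byte[13]=0x05 cont=0 payload=0x05=5: acc |= 5<<14 -> acc=88916 shift=21 [end]
Varint 7: bytes[11:14] = D4 B6 05 -> value 88916 (3 byte(s))

Answer: 4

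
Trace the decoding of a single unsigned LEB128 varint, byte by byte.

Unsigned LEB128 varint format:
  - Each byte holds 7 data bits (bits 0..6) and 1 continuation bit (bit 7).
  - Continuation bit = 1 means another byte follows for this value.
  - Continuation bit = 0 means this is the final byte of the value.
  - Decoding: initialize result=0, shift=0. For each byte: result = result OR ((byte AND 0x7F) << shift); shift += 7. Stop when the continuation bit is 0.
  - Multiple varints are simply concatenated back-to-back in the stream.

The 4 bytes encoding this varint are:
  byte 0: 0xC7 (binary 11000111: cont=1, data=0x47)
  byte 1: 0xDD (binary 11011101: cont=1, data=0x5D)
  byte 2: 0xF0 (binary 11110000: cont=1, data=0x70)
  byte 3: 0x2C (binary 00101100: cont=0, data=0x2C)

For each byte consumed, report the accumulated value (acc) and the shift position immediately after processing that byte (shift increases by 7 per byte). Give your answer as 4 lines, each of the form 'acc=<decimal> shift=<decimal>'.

Answer: acc=71 shift=7
acc=11975 shift=14
acc=1846983 shift=21
acc=94121671 shift=28

Derivation:
byte 0=0xC7: payload=0x47=71, contrib = 71<<0 = 71; acc -> 71, shift -> 7
byte 1=0xDD: payload=0x5D=93, contrib = 93<<7 = 11904; acc -> 11975, shift -> 14
byte 2=0xF0: payload=0x70=112, contrib = 112<<14 = 1835008; acc -> 1846983, shift -> 21
byte 3=0x2C: payload=0x2C=44, contrib = 44<<21 = 92274688; acc -> 94121671, shift -> 28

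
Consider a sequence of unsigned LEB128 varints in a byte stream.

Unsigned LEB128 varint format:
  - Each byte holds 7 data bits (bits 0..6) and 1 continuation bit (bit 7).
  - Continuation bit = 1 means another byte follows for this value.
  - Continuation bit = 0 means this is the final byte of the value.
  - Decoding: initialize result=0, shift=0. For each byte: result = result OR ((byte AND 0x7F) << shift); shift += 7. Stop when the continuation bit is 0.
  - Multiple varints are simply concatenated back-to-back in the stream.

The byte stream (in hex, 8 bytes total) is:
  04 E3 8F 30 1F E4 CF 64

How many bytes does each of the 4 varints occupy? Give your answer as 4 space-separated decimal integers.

  byte[0]=0x04 cont=0 payload=0x04=4: acc |= 4<<0 -> acc=4 shift=7 [end]
Varint 1: bytes[0:1] = 04 -> value 4 (1 byte(s))
  byte[1]=0xE3 cont=1 payload=0x63=99: acc |= 99<<0 -> acc=99 shift=7
  byte[2]=0x8F cont=1 payload=0x0F=15: acc |= 15<<7 -> acc=2019 shift=14
  byte[3]=0x30 cont=0 payload=0x30=48: acc |= 48<<14 -> acc=788451 shift=21 [end]
Varint 2: bytes[1:4] = E3 8F 30 -> value 788451 (3 byte(s))
  byte[4]=0x1F cont=0 payload=0x1F=31: acc |= 31<<0 -> acc=31 shift=7 [end]
Varint 3: bytes[4:5] = 1F -> value 31 (1 byte(s))
  byte[5]=0xE4 cont=1 payload=0x64=100: acc |= 100<<0 -> acc=100 shift=7
  byte[6]=0xCF cont=1 payload=0x4F=79: acc |= 79<<7 -> acc=10212 shift=14
  byte[7]=0x64 cont=0 payload=0x64=100: acc |= 100<<14 -> acc=1648612 shift=21 [end]
Varint 4: bytes[5:8] = E4 CF 64 -> value 1648612 (3 byte(s))

Answer: 1 3 1 3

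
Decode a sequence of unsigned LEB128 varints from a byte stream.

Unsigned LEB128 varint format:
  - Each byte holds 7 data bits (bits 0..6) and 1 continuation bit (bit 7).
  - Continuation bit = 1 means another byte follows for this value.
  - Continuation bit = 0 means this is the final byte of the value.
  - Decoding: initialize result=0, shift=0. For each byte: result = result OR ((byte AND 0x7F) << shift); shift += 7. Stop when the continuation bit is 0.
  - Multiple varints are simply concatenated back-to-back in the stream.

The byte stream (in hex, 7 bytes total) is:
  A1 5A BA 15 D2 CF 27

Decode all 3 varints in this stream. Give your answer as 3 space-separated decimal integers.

Answer: 11553 2746 649170

Derivation:
  byte[0]=0xA1 cont=1 payload=0x21=33: acc |= 33<<0 -> acc=33 shift=7
  byte[1]=0x5A cont=0 payload=0x5A=90: acc |= 90<<7 -> acc=11553 shift=14 [end]
Varint 1: bytes[0:2] = A1 5A -> value 11553 (2 byte(s))
  byte[2]=0xBA cont=1 payload=0x3A=58: acc |= 58<<0 -> acc=58 shift=7
  byte[3]=0x15 cont=0 payload=0x15=21: acc |= 21<<7 -> acc=2746 shift=14 [end]
Varint 2: bytes[2:4] = BA 15 -> value 2746 (2 byte(s))
  byte[4]=0xD2 cont=1 payload=0x52=82: acc |= 82<<0 -> acc=82 shift=7
  byte[5]=0xCF cont=1 payload=0x4F=79: acc |= 79<<7 -> acc=10194 shift=14
  byte[6]=0x27 cont=0 payload=0x27=39: acc |= 39<<14 -> acc=649170 shift=21 [end]
Varint 3: bytes[4:7] = D2 CF 27 -> value 649170 (3 byte(s))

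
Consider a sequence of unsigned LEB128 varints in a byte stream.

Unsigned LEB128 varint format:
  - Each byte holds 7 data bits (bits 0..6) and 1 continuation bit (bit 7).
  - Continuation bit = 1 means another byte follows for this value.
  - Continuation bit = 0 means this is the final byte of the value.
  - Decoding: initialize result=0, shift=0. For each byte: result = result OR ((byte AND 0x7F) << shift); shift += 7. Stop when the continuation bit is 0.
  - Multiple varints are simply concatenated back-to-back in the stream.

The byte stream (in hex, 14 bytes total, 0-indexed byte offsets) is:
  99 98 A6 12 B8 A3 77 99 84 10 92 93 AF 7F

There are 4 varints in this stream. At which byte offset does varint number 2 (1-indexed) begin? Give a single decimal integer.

Answer: 4

Derivation:
  byte[0]=0x99 cont=1 payload=0x19=25: acc |= 25<<0 -> acc=25 shift=7
  byte[1]=0x98 cont=1 payload=0x18=24: acc |= 24<<7 -> acc=3097 shift=14
  byte[2]=0xA6 cont=1 payload=0x26=38: acc |= 38<<14 -> acc=625689 shift=21
  byte[3]=0x12 cont=0 payload=0x12=18: acc |= 18<<21 -> acc=38374425 shift=28 [end]
Varint 1: bytes[0:4] = 99 98 A6 12 -> value 38374425 (4 byte(s))
  byte[4]=0xB8 cont=1 payload=0x38=56: acc |= 56<<0 -> acc=56 shift=7
  byte[5]=0xA3 cont=1 payload=0x23=35: acc |= 35<<7 -> acc=4536 shift=14
  byte[6]=0x77 cont=0 payload=0x77=119: acc |= 119<<14 -> acc=1954232 shift=21 [end]
Varint 2: bytes[4:7] = B8 A3 77 -> value 1954232 (3 byte(s))
  byte[7]=0x99 cont=1 payload=0x19=25: acc |= 25<<0 -> acc=25 shift=7
  byte[8]=0x84 cont=1 payload=0x04=4: acc |= 4<<7 -> acc=537 shift=14
  byte[9]=0x10 cont=0 payload=0x10=16: acc |= 16<<14 -> acc=262681 shift=21 [end]
Varint 3: bytes[7:10] = 99 84 10 -> value 262681 (3 byte(s))
  byte[10]=0x92 cont=1 payload=0x12=18: acc |= 18<<0 -> acc=18 shift=7
  byte[11]=0x93 cont=1 payload=0x13=19: acc |= 19<<7 -> acc=2450 shift=14
  byte[12]=0xAF cont=1 payload=0x2F=47: acc |= 47<<14 -> acc=772498 shift=21
  byte[13]=0x7F cont=0 payload=0x7F=127: acc |= 127<<21 -> acc=267110802 shift=28 [end]
Varint 4: bytes[10:14] = 92 93 AF 7F -> value 267110802 (4 byte(s))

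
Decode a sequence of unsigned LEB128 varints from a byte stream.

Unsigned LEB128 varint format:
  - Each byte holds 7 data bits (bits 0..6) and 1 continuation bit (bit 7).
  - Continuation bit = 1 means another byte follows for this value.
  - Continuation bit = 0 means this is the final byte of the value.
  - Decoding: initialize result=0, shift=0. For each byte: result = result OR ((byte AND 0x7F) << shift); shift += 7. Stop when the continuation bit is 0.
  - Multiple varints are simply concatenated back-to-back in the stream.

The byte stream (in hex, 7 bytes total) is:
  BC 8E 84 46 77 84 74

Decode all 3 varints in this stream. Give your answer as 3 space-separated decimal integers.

Answer: 146868028 119 14852

Derivation:
  byte[0]=0xBC cont=1 payload=0x3C=60: acc |= 60<<0 -> acc=60 shift=7
  byte[1]=0x8E cont=1 payload=0x0E=14: acc |= 14<<7 -> acc=1852 shift=14
  byte[2]=0x84 cont=1 payload=0x04=4: acc |= 4<<14 -> acc=67388 shift=21
  byte[3]=0x46 cont=0 payload=0x46=70: acc |= 70<<21 -> acc=146868028 shift=28 [end]
Varint 1: bytes[0:4] = BC 8E 84 46 -> value 146868028 (4 byte(s))
  byte[4]=0x77 cont=0 payload=0x77=119: acc |= 119<<0 -> acc=119 shift=7 [end]
Varint 2: bytes[4:5] = 77 -> value 119 (1 byte(s))
  byte[5]=0x84 cont=1 payload=0x04=4: acc |= 4<<0 -> acc=4 shift=7
  byte[6]=0x74 cont=0 payload=0x74=116: acc |= 116<<7 -> acc=14852 shift=14 [end]
Varint 3: bytes[5:7] = 84 74 -> value 14852 (2 byte(s))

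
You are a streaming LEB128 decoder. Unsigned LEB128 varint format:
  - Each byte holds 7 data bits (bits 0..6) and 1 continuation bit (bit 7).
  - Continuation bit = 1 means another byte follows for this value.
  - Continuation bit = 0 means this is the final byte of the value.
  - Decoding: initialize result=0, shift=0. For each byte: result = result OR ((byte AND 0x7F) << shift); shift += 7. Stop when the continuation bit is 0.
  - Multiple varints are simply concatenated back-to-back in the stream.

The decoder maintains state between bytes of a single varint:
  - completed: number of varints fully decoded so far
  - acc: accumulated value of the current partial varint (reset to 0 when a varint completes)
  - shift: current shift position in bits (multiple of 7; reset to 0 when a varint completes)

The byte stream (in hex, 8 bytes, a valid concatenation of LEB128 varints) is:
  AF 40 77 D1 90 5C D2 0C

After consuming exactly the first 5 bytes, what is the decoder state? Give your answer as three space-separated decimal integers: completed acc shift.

byte[0]=0xAF cont=1 payload=0x2F: acc |= 47<<0 -> completed=0 acc=47 shift=7
byte[1]=0x40 cont=0 payload=0x40: varint #1 complete (value=8239); reset -> completed=1 acc=0 shift=0
byte[2]=0x77 cont=0 payload=0x77: varint #2 complete (value=119); reset -> completed=2 acc=0 shift=0
byte[3]=0xD1 cont=1 payload=0x51: acc |= 81<<0 -> completed=2 acc=81 shift=7
byte[4]=0x90 cont=1 payload=0x10: acc |= 16<<7 -> completed=2 acc=2129 shift=14

Answer: 2 2129 14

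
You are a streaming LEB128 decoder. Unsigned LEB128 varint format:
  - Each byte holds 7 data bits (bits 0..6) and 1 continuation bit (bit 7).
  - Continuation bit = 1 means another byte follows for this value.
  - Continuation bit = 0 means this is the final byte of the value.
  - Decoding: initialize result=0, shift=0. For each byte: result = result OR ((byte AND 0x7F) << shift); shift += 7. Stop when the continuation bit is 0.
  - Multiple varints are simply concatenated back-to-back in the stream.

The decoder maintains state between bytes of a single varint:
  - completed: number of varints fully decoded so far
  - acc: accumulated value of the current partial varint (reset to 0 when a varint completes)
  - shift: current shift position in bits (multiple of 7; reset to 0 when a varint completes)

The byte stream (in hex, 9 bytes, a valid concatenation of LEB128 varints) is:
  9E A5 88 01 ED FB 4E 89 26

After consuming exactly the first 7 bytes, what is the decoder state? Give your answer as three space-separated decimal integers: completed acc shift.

Answer: 2 0 0

Derivation:
byte[0]=0x9E cont=1 payload=0x1E: acc |= 30<<0 -> completed=0 acc=30 shift=7
byte[1]=0xA5 cont=1 payload=0x25: acc |= 37<<7 -> completed=0 acc=4766 shift=14
byte[2]=0x88 cont=1 payload=0x08: acc |= 8<<14 -> completed=0 acc=135838 shift=21
byte[3]=0x01 cont=0 payload=0x01: varint #1 complete (value=2232990); reset -> completed=1 acc=0 shift=0
byte[4]=0xED cont=1 payload=0x6D: acc |= 109<<0 -> completed=1 acc=109 shift=7
byte[5]=0xFB cont=1 payload=0x7B: acc |= 123<<7 -> completed=1 acc=15853 shift=14
byte[6]=0x4E cont=0 payload=0x4E: varint #2 complete (value=1293805); reset -> completed=2 acc=0 shift=0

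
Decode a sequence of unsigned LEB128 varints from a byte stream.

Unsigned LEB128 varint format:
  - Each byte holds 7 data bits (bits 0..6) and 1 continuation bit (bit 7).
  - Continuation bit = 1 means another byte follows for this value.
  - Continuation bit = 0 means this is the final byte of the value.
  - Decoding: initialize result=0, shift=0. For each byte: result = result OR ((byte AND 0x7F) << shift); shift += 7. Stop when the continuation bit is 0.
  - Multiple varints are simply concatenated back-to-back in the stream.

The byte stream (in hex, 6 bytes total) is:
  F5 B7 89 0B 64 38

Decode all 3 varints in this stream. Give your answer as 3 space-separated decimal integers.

  byte[0]=0xF5 cont=1 payload=0x75=117: acc |= 117<<0 -> acc=117 shift=7
  byte[1]=0xB7 cont=1 payload=0x37=55: acc |= 55<<7 -> acc=7157 shift=14
  byte[2]=0x89 cont=1 payload=0x09=9: acc |= 9<<14 -> acc=154613 shift=21
  byte[3]=0x0B cont=0 payload=0x0B=11: acc |= 11<<21 -> acc=23223285 shift=28 [end]
Varint 1: bytes[0:4] = F5 B7 89 0B -> value 23223285 (4 byte(s))
  byte[4]=0x64 cont=0 payload=0x64=100: acc |= 100<<0 -> acc=100 shift=7 [end]
Varint 2: bytes[4:5] = 64 -> value 100 (1 byte(s))
  byte[5]=0x38 cont=0 payload=0x38=56: acc |= 56<<0 -> acc=56 shift=7 [end]
Varint 3: bytes[5:6] = 38 -> value 56 (1 byte(s))

Answer: 23223285 100 56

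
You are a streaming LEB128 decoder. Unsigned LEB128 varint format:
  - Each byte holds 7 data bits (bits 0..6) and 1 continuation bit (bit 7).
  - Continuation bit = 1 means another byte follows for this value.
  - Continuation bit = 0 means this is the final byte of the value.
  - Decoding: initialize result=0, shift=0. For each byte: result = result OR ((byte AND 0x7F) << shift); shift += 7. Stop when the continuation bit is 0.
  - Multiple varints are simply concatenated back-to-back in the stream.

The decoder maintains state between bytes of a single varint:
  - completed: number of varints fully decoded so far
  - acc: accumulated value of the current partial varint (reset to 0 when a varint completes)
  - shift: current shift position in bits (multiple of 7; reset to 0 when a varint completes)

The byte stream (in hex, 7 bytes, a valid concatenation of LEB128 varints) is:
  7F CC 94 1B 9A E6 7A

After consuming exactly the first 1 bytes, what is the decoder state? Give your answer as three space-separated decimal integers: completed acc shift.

byte[0]=0x7F cont=0 payload=0x7F: varint #1 complete (value=127); reset -> completed=1 acc=0 shift=0

Answer: 1 0 0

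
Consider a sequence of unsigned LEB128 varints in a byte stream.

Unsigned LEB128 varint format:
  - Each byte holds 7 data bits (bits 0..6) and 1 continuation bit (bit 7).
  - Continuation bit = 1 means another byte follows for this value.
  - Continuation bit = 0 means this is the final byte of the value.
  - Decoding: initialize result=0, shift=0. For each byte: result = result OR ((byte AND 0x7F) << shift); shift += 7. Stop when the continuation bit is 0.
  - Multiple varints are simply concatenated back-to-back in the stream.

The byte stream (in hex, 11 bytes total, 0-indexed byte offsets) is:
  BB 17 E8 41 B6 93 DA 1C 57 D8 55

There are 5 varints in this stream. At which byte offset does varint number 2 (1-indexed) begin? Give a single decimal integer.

Answer: 2

Derivation:
  byte[0]=0xBB cont=1 payload=0x3B=59: acc |= 59<<0 -> acc=59 shift=7
  byte[1]=0x17 cont=0 payload=0x17=23: acc |= 23<<7 -> acc=3003 shift=14 [end]
Varint 1: bytes[0:2] = BB 17 -> value 3003 (2 byte(s))
  byte[2]=0xE8 cont=1 payload=0x68=104: acc |= 104<<0 -> acc=104 shift=7
  byte[3]=0x41 cont=0 payload=0x41=65: acc |= 65<<7 -> acc=8424 shift=14 [end]
Varint 2: bytes[2:4] = E8 41 -> value 8424 (2 byte(s))
  byte[4]=0xB6 cont=1 payload=0x36=54: acc |= 54<<0 -> acc=54 shift=7
  byte[5]=0x93 cont=1 payload=0x13=19: acc |= 19<<7 -> acc=2486 shift=14
  byte[6]=0xDA cont=1 payload=0x5A=90: acc |= 90<<14 -> acc=1477046 shift=21
  byte[7]=0x1C cont=0 payload=0x1C=28: acc |= 28<<21 -> acc=60197302 shift=28 [end]
Varint 3: bytes[4:8] = B6 93 DA 1C -> value 60197302 (4 byte(s))
  byte[8]=0x57 cont=0 payload=0x57=87: acc |= 87<<0 -> acc=87 shift=7 [end]
Varint 4: bytes[8:9] = 57 -> value 87 (1 byte(s))
  byte[9]=0xD8 cont=1 payload=0x58=88: acc |= 88<<0 -> acc=88 shift=7
  byte[10]=0x55 cont=0 payload=0x55=85: acc |= 85<<7 -> acc=10968 shift=14 [end]
Varint 5: bytes[9:11] = D8 55 -> value 10968 (2 byte(s))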